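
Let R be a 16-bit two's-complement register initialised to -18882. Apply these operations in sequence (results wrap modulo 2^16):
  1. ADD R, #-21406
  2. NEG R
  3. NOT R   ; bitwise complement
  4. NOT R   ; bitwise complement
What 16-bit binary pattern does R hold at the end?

Start: R = -18882 = 1011011000111110.
R = -18882 + (-21406) = -40288; wraps to 25248 = 0110001010100000
R = −(25248) = -25248 = 1001110101100000
R = NOT 1001110101100000 = 0110001010011111 = 25247
R = NOT 0110001010011111 = 1001110101100000 = -25248

1001110101100000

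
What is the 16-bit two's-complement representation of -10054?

1101100010111010

|-10054| = 10054 = 0010011101000110 in 16 bits.
Invert the bits: 1101100010111001. Add 1: 1101100010111010.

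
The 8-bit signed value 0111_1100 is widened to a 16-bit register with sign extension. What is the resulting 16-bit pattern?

0000000001111100

MSB of 01111100 is 0; replicate it into the new high bits.
00000000|01111100 → 0000000001111100 (still 124).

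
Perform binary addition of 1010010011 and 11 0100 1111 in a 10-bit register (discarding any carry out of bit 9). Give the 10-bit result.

0111100010

  1010010011
+ 1101001111
= 0111100010  (discard carry-out 1)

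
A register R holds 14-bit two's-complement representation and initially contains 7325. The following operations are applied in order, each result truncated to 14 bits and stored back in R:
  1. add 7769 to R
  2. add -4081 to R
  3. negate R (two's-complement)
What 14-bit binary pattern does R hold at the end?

Start: R = 7325 = 01110010011101.
R = 7325 + 7769 = 15094; wraps to -1290 = 11101011110110
R = -1290 + (-4081) = -5371 = 10101100000101
R = −(-5371) = 5371 = 01010011111011

01010011111011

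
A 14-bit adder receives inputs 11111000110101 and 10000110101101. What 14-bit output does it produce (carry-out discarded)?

  11111000110101
+ 10000110101101
= 01111111100010  (discard carry-out 1)

01111111100010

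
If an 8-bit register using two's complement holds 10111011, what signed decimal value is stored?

MSB is 1, so the value is negative.
Invert: 01000100. Add 1: 01000101 = 69. So the value is −69.

-69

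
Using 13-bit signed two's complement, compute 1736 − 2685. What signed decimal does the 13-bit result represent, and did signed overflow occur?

-949; no overflow

1736 → 0011011001000
2685 → 0101001111101
Subtract via negate-and-add: invert 0101001111101 + 1 = 1010110000011 (i.e. -2685).
  0011011001000
+ 1010110000011
= 1110001001011
Result 1110001001011: MSB = 1 → 7243 − 8192 = -949.
Addends (after negating the subtrahend) have opposite signs, so signed overflow cannot occur.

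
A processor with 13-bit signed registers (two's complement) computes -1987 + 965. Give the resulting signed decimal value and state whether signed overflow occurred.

-1022; no overflow

-1987 → 1100000111101
965 → 0001111000101
  1100000111101
+ 0001111000101
= 1110000000010
Result 1110000000010: MSB = 1 → 7170 − 8192 = -1022.
Addends have opposite signs, so signed overflow cannot occur.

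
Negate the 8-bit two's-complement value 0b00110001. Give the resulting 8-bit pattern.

Invert: 11001110. Add 1: 11001111.

11001111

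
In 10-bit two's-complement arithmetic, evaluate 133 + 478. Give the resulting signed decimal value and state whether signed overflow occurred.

133 → 0010000101
478 → 0111011110
  0010000101
+ 0111011110
= 1001100011
Result 1001100011: MSB = 1 → 611 − 1024 = -413.
Both addends are non-negative but the stored result is negative: signed overflow. The true value 133 + 478 = 611 lies outside [-512, 511].

-413; overflow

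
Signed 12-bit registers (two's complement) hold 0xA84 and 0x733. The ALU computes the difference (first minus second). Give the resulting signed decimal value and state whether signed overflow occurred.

0xA84 = 101010000100 = -1404 (signed)
0x733 = 011100110011 = 1843 (signed)
Subtract via negate-and-add: invert 011100110011 + 1 = 100011001101 (i.e. -1843).
  101010000100
+ 100011001101
= 001101010001  (discard carry-out 1)
Result 001101010001: MSB = 0 → value 849.
Both addends (after negating the subtrahend) are negative but the stored result is non-negative: signed overflow. The true value -1404 − 1843 = -3247 lies outside [-2048, 2047].

849; overflow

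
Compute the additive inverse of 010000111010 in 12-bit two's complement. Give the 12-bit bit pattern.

101111000110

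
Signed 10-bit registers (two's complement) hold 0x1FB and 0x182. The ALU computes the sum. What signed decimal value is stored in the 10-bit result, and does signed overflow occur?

0x1FB = 0111111011 = 507 (signed)
0x182 = 0110000010 = 386 (signed)
  0111111011
+ 0110000010
= 1101111101
Result 1101111101: MSB = 1 → 893 − 1024 = -131.
Both addends are non-negative but the stored result is negative: signed overflow. The true value 507 + 386 = 893 lies outside [-512, 511].

-131; overflow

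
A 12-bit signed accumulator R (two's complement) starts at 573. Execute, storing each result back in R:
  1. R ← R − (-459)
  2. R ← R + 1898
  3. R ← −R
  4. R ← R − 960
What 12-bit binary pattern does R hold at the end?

Start: R = 573 = 001000111101.
R = 573 − (-459) = 1032 = 010000001000
R = 1032 + 1898 = 2930; wraps to -1166 = 101101110010
R = −(-1166) = 1166 = 010010001110
R = 1166 − 960 = 206 = 000011001110

000011001110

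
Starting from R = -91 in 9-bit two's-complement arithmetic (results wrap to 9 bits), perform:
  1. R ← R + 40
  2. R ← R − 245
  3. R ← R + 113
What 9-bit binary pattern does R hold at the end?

Start: R = -91 = 110100101.
R = -91 + 40 = -51 = 111001101
R = -51 − 245 = -296; wraps to 216 = 011011000
R = 216 + 113 = 329; wraps to -183 = 101001001

101001001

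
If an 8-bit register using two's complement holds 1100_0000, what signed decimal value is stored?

-64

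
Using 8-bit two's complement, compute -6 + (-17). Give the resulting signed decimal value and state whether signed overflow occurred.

-6 → 11111010
-17 → 11101111
  11111010
+ 11101111
= 11101001  (discard carry-out 1)
Result 11101001: MSB = 1 → 233 − 256 = -23.
Both addends are negative and so is the stored result: no signed overflow.

-23; no overflow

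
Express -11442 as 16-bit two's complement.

1101001101001110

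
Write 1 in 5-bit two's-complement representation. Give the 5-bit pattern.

1 is non-negative, so write it directly in 5 bits: 00001.

00001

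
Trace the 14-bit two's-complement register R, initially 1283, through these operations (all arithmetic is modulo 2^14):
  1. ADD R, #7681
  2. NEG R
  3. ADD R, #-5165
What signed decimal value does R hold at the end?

2255

Start: R = 1283 = 00010100000011.
R = 1283 + 7681 = 8964; wraps to -7420 = 10001100000100
R = −(-7420) = 7420 = 01110011111100
R = 7420 + (-5165) = 2255 = 00100011001111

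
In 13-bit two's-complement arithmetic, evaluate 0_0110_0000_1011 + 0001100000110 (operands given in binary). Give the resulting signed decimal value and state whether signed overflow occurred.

2321; no overflow

0_0110_0000_1011 → 0011000001011 = 1547 (signed)
0001100000110 = 774 (signed)
  0011000001011
+ 0001100000110
= 0100100010001
Result 0100100010001: MSB = 0 → value 2321.
Both addends are non-negative and so is the stored result: no signed overflow.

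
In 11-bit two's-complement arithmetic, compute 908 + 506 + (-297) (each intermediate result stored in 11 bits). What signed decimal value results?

908 + 506 = 1414 → wraps to -634 (10110000110)
-634 + (-297) = -931 (10001011101)

-931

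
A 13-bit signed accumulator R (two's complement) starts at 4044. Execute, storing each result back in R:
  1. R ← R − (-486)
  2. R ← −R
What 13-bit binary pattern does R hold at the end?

0111001001110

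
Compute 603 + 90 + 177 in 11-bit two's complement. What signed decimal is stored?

870

603 + 90 = 693 (01010110101)
693 + 177 = 870 (01101100110)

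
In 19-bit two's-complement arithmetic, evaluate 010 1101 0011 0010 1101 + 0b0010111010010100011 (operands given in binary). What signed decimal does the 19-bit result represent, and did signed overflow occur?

010 1101 0011 0010 1101 → 0101101001100101101 = 185133 (signed)
0b0010111010010100011 → 0010111010010100011 = 95395 (signed)
  0101101001100101101
+ 0010111010010100011
= 1000100011111010000
Result 1000100011111010000: MSB = 1 → 280528 − 524288 = -243760.
Both addends are non-negative but the stored result is negative: signed overflow. The true value 185133 + 95395 = 280528 lies outside [-262144, 262143].

-243760; overflow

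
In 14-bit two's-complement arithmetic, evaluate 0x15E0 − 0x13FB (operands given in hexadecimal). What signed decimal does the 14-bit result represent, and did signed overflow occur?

0x15E0 = 01010111100000 = 5600 (signed)
0x13FB = 01001111111011 = 5115 (signed)
Subtract via negate-and-add: invert 01001111111011 + 1 = 10110000000101 (i.e. -5115).
  01010111100000
+ 10110000000101
= 00000111100101  (discard carry-out 1)
Result 00000111100101: MSB = 0 → value 485.
Addends (after negating the subtrahend) have opposite signs, so signed overflow cannot occur.

485; no overflow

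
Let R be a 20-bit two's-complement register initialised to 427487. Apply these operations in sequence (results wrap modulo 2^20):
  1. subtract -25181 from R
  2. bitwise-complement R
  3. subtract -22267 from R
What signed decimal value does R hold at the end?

Start: R = 427487 = 01101000010111011111.
R = 427487 − (-25181) = 452668 = 01101110100000111100
R = NOT 01101110100000111100 = 10010001011111000011 = -452669
R = -452669 − (-22267) = -430402 = 10010110111010111110

-430402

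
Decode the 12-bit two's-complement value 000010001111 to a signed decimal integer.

143

MSB is 0, so the value is non-negative: 000010001111 = 143.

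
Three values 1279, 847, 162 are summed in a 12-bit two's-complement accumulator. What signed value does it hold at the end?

1279 + 847 = 2126 → wraps to -1970 (100001001110)
-1970 + 162 = -1808 (100011110000)

-1808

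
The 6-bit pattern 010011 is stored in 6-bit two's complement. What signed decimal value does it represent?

MSB is 0, so the value is non-negative: 010011 = 19.

19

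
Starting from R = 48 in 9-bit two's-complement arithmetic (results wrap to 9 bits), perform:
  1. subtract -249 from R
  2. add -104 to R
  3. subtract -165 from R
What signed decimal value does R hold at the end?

Start: R = 48 = 000110000.
R = 48 − (-249) = 297; wraps to -215 = 100101001
R = -215 + (-104) = -319; wraps to 193 = 011000001
R = 193 − (-165) = 358; wraps to -154 = 101100110

-154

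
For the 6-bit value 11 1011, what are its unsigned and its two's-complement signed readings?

Unsigned: 111011 = 59.
Signed: MSB=1 → 59 − 64 = -5.

unsigned = 59, signed = -5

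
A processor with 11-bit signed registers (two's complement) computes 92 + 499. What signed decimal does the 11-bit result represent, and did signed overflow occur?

92 → 00001011100
499 → 00111110011
  00001011100
+ 00111110011
= 01001001111
Result 01001001111: MSB = 0 → value 591.
Both addends are non-negative and so is the stored result: no signed overflow.

591; no overflow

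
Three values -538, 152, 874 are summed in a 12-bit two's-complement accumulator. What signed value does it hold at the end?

488

-538 + 152 = -386 (111001111110)
-386 + 874 = 488 (000111101000)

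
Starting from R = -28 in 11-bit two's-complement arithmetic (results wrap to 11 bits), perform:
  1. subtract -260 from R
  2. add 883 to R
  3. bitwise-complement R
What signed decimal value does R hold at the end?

932

Start: R = -28 = 11111100100.
R = -28 − (-260) = 232 = 00011101000
R = 232 + 883 = 1115; wraps to -933 = 10001011011
R = NOT 10001011011 = 01110100100 = 932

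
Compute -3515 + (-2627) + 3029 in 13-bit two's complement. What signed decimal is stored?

-3113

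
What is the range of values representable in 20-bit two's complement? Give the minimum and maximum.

Minimum: −2^19 = -524288.
Maximum: 2^19 − 1 = 524287.

min = -524288, max = 524287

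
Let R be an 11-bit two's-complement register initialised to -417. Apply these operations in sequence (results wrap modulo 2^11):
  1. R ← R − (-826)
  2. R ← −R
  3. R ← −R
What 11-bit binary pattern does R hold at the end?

00110011001

Start: R = -417 = 11001011111.
R = -417 − (-826) = 409 = 00110011001
R = −(409) = -409 = 11001100111
R = −(-409) = 409 = 00110011001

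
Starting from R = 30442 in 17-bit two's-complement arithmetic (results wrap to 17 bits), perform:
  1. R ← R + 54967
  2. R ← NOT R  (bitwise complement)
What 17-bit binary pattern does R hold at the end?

Start: R = 30442 = 00111011011101010.
R = 30442 + 54967 = 85409; wraps to -45663 = 10100110110100001
R = NOT 10100110110100001 = 01011001001011110 = 45662

01011001001011110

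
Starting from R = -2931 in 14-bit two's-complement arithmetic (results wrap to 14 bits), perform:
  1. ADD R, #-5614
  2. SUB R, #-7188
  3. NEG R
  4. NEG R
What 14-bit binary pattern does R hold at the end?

Start: R = -2931 = 11010010001101.
R = -2931 + (-5614) = -8545; wraps to 7839 = 01111010011111
R = 7839 − (-7188) = 15027; wraps to -1357 = 11101010110011
R = −(-1357) = 1357 = 00010101001101
R = −(1357) = -1357 = 11101010110011

11101010110011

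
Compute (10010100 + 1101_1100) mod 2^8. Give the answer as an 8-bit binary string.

01110000

  10010100
+ 11011100
= 01110000  (discard carry-out 1)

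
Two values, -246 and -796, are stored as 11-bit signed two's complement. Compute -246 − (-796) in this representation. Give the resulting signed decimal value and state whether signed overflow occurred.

-246 → 11100001010
-796 → 10011100100
Subtract via negate-and-add: invert 10011100100 + 1 = 01100011100 (i.e. 796).
  11100001010
+ 01100011100
= 01000100110  (discard carry-out 1)
Result 01000100110: MSB = 0 → value 550.
Addends (after negating the subtrahend) have opposite signs, so signed overflow cannot occur.

550; no overflow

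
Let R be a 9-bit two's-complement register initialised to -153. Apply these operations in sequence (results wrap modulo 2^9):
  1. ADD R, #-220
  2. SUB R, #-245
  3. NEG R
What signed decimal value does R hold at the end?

128

Start: R = -153 = 101100111.
R = -153 + (-220) = -373; wraps to 139 = 010001011
R = 139 − (-245) = 384; wraps to -128 = 110000000
R = −(-128) = 128 = 010000000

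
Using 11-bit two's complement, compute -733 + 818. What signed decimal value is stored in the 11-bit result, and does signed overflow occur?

-733 → 10100100011
818 → 01100110010
  10100100011
+ 01100110010
= 00001010101  (discard carry-out 1)
Result 00001010101: MSB = 0 → value 85.
Addends have opposite signs, so signed overflow cannot occur.

85; no overflow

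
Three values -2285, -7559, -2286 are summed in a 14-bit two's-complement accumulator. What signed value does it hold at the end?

4254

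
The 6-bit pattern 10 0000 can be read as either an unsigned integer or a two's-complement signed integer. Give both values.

Unsigned: 100000 = 32.
Signed: MSB=1 → 32 − 64 = -32.

unsigned = 32, signed = -32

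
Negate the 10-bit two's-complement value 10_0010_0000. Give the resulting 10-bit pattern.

0111100000

Invert: 0111011111. Add 1: 0111100000.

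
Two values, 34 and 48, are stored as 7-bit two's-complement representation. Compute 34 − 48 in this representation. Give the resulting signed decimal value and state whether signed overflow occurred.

34 → 0100010
48 → 0110000
Subtract via negate-and-add: invert 0110000 + 1 = 1010000 (i.e. -48).
  0100010
+ 1010000
= 1110010
Result 1110010: MSB = 1 → 114 − 128 = -14.
Addends (after negating the subtrahend) have opposite signs, so signed overflow cannot occur.

-14; no overflow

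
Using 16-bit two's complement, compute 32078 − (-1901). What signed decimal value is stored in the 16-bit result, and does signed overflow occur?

-31557; overflow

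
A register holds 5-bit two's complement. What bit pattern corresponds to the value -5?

|-5| = 5 = 00101 in 5 bits.
Invert the bits: 11010. Add 1: 11011.

11011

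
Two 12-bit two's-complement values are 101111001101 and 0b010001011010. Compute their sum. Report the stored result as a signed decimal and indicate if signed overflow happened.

101111001101 = -1075 (signed)
0b010001011010 → 010001011010 = 1114 (signed)
  101111001101
+ 010001011010
= 000000100111  (discard carry-out 1)
Result 000000100111: MSB = 0 → value 39.
Addends have opposite signs, so signed overflow cannot occur.

39; no overflow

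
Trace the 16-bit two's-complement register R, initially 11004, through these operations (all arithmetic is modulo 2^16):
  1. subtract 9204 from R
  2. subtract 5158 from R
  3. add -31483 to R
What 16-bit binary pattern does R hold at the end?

Start: R = 11004 = 0010101011111100.
R = 11004 − 9204 = 1800 = 0000011100001000
R = 1800 − 5158 = -3358 = 1111001011100010
R = -3358 + (-31483) = -34841; wraps to 30695 = 0111011111100111

0111011111100111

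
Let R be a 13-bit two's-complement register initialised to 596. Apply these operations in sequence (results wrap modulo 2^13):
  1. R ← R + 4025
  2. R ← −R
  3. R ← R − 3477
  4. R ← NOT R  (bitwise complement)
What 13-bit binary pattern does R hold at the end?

Start: R = 596 = 0001001010100.
R = 596 + 4025 = 4621; wraps to -3571 = 1001000001101
R = −(-3571) = 3571 = 0110111110011
R = 3571 − 3477 = 94 = 0000001011110
R = NOT 0000001011110 = 1111110100001 = -95

1111110100001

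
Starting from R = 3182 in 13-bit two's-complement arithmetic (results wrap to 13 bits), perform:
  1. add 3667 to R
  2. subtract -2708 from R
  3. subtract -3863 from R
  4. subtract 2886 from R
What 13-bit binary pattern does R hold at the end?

0100100100110

Start: R = 3182 = 0110001101110.
R = 3182 + 3667 = 6849; wraps to -1343 = 1101011000001
R = -1343 − (-2708) = 1365 = 0010101010101
R = 1365 − (-3863) = 5228; wraps to -2964 = 1010001101100
R = -2964 − 2886 = -5850; wraps to 2342 = 0100100100110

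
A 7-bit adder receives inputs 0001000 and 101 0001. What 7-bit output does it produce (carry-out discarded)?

1011001

  0001000
+ 1010001
= 1011001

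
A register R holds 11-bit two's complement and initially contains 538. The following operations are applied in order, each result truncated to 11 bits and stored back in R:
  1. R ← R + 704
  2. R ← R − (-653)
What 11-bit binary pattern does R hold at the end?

Start: R = 538 = 01000011010.
R = 538 + 704 = 1242; wraps to -806 = 10011011010
R = -806 − (-653) = -153 = 11101100111

11101100111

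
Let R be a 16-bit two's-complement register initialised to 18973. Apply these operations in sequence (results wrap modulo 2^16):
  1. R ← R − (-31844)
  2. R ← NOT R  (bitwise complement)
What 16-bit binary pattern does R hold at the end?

0011100101111110

Start: R = 18973 = 0100101000011101.
R = 18973 − (-31844) = 50817; wraps to -14719 = 1100011010000001
R = NOT 1100011010000001 = 0011100101111110 = 14718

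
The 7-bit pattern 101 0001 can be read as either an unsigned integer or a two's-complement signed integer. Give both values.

unsigned = 81, signed = -47

Unsigned: 1010001 = 81.
Signed: MSB=1 → 81 − 128 = -47.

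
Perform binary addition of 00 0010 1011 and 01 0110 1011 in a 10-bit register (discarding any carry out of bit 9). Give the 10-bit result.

  0000101011
+ 0101101011
= 0110010110

0110010110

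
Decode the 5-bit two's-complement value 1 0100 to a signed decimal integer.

-12

MSB is 1, so the value is negative.
Unsigned reading: 20. Subtract 2^5 = 32: 20 − 32 = -12.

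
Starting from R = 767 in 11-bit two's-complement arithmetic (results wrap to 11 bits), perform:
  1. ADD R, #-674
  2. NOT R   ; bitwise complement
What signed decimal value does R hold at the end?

-94

Start: R = 767 = 01011111111.
R = 767 + (-674) = 93 = 00001011101
R = NOT 00001011101 = 11110100010 = -94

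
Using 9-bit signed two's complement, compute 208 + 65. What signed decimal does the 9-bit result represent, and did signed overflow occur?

208 → 011010000
65 → 001000001
  011010000
+ 001000001
= 100010001
Result 100010001: MSB = 1 → 273 − 512 = -239.
Both addends are non-negative but the stored result is negative: signed overflow. The true value 208 + 65 = 273 lies outside [-256, 255].

-239; overflow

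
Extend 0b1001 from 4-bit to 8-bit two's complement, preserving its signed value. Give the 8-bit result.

11111001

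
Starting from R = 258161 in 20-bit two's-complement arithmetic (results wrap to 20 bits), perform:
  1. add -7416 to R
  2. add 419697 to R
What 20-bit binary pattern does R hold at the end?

10100011101011101010

Start: R = 258161 = 00111111000001110001.
R = 258161 + (-7416) = 250745 = 00111101001101111001
R = 250745 + 419697 = 670442; wraps to -378134 = 10100011101011101010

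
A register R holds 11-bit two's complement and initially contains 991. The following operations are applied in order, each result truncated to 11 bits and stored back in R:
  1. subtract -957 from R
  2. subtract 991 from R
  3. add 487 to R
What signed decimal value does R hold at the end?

-604

Start: R = 991 = 01111011111.
R = 991 − (-957) = 1948; wraps to -100 = 11110011100
R = -100 − 991 = -1091; wraps to 957 = 01110111101
R = 957 + 487 = 1444; wraps to -604 = 10110100100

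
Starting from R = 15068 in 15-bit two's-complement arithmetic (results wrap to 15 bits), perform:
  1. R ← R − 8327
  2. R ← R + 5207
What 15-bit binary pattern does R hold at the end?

Start: R = 15068 = 011101011011100.
R = 15068 − 8327 = 6741 = 001101001010101
R = 6741 + 5207 = 11948 = 010111010101100

010111010101100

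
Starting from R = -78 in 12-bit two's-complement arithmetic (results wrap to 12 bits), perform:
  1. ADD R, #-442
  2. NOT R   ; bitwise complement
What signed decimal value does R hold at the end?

519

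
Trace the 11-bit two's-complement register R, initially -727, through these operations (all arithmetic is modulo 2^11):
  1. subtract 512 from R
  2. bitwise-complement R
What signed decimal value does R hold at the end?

-810

Start: R = -727 = 10100101001.
R = -727 − 512 = -1239; wraps to 809 = 01100101001
R = NOT 01100101001 = 10011010110 = -810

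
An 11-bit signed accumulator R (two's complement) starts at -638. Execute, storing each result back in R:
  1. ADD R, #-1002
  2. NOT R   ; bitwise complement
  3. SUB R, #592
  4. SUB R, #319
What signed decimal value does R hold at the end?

Start: R = -638 = 10110000010.
R = -638 + (-1002) = -1640; wraps to 408 = 00110011000
R = NOT 00110011000 = 11001100111 = -409
R = -409 − 592 = -1001 = 10000010111
R = -1001 − 319 = -1320; wraps to 728 = 01011011000

728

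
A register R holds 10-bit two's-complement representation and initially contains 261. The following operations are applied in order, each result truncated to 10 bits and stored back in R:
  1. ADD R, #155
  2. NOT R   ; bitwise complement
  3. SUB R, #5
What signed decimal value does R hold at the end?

-422

Start: R = 261 = 0100000101.
R = 261 + 155 = 416 = 0110100000
R = NOT 0110100000 = 1001011111 = -417
R = -417 − 5 = -422 = 1001011010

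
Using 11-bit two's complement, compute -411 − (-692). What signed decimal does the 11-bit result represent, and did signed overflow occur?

-411 → 11001100101
-692 → 10101001100
Subtract via negate-and-add: invert 10101001100 + 1 = 01010110100 (i.e. 692).
  11001100101
+ 01010110100
= 00100011001  (discard carry-out 1)
Result 00100011001: MSB = 0 → value 281.
Addends (after negating the subtrahend) have opposite signs, so signed overflow cannot occur.

281; no overflow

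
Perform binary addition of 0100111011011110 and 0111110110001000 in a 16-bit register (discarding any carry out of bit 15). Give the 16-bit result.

  0100111011011110
+ 0111110110001000
= 1100110001100110

1100110001100110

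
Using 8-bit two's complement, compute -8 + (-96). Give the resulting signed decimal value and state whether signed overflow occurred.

-104; no overflow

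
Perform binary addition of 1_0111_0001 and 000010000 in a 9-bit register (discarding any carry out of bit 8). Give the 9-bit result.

110000001

  101110001
+ 000010000
= 110000001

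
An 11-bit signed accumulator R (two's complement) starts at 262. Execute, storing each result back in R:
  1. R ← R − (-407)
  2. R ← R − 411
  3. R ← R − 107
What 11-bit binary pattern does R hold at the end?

Start: R = 262 = 00100000110.
R = 262 − (-407) = 669 = 01010011101
R = 669 − 411 = 258 = 00100000010
R = 258 − 107 = 151 = 00010010111

00010010111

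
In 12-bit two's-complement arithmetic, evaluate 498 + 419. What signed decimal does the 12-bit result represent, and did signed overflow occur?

917; no overflow

498 → 000111110010
419 → 000110100011
  000111110010
+ 000110100011
= 001110010101
Result 001110010101: MSB = 0 → value 917.
Both addends are non-negative and so is the stored result: no signed overflow.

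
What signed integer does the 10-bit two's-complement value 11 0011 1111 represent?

-193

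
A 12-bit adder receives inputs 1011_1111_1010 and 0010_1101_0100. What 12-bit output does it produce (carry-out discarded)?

111011001110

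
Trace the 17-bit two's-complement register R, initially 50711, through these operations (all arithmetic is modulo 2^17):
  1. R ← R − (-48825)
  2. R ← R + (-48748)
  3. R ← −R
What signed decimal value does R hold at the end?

Start: R = 50711 = 01100011000010111.
R = 50711 − (-48825) = 99536; wraps to -31536 = 11000010011010000
R = -31536 + (-48748) = -80284; wraps to 50788 = 01100011001100100
R = −(50788) = -50788 = 10011100110011100

-50788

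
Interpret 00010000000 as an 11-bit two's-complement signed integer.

128

MSB is 0, so the value is non-negative: 00010000000 = 128.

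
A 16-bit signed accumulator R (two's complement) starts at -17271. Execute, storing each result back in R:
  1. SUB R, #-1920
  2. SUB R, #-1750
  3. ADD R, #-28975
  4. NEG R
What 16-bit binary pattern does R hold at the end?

1010011001010000

Start: R = -17271 = 1011110010001001.
R = -17271 − (-1920) = -15351 = 1100010000001001
R = -15351 − (-1750) = -13601 = 1100101011011111
R = -13601 + (-28975) = -42576; wraps to 22960 = 0101100110110000
R = −(22960) = -22960 = 1010011001010000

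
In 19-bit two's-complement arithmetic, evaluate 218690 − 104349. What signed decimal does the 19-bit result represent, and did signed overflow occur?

218690 → 0110101011001000010
104349 → 0011001011110011101
Subtract via negate-and-add: invert 0011001011110011101 + 1 = 1100110100001100011 (i.e. -104349).
  0110101011001000010
+ 1100110100001100011
= 0011011111010100101  (discard carry-out 1)
Result 0011011111010100101: MSB = 0 → value 114341.
Addends (after negating the subtrahend) have opposite signs, so signed overflow cannot occur.

114341; no overflow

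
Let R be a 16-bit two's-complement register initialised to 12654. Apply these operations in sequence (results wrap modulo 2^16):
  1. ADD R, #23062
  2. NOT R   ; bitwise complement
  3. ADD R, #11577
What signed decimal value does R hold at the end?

Start: R = 12654 = 0011000101101110.
R = 12654 + 23062 = 35716; wraps to -29820 = 1000101110000100
R = NOT 1000101110000100 = 0111010001111011 = 29819
R = 29819 + 11577 = 41396; wraps to -24140 = 1010000110110100

-24140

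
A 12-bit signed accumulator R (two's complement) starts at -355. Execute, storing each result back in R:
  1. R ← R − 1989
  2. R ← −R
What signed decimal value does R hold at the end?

Start: R = -355 = 111010011101.
R = -355 − 1989 = -2344; wraps to 1752 = 011011011000
R = −(1752) = -1752 = 100100101000

-1752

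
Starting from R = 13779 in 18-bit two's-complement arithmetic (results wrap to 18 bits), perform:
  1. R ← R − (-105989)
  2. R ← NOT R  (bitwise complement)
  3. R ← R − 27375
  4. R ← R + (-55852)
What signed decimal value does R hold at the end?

Start: R = 13779 = 000011010111010011.
R = 13779 − (-105989) = 119768 = 011101001111011000
R = NOT 011101001111011000 = 100010110000100111 = -119769
R = -119769 − 27375 = -147144; wraps to 115000 = 011100000100111000
R = 115000 + (-55852) = 59148 = 001110011100001100

59148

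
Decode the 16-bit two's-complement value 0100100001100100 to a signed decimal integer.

18532

MSB is 0, so the value is non-negative: 0100100001100100 = 18532.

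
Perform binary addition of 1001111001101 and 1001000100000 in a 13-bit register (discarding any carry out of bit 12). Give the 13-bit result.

  1001111001101
+ 1001000100000
= 0010111101101  (discard carry-out 1)

0010111101101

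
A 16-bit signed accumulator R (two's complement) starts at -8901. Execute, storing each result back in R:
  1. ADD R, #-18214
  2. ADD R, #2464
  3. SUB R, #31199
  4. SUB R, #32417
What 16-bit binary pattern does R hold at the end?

1010011100110101

Start: R = -8901 = 1101110100111011.
R = -8901 + (-18214) = -27115 = 1001011000010101
R = -27115 + 2464 = -24651 = 1001111110110101
R = -24651 − 31199 = -55850; wraps to 9686 = 0010010111010110
R = 9686 − 32417 = -22731 = 1010011100110101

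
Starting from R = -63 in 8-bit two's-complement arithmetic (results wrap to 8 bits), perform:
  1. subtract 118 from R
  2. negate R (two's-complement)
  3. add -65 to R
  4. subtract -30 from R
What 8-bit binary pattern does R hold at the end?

10010010

Start: R = -63 = 11000001.
R = -63 − 118 = -181; wraps to 75 = 01001011
R = −(75) = -75 = 10110101
R = -75 + (-65) = -140; wraps to 116 = 01110100
R = 116 − (-30) = 146; wraps to -110 = 10010010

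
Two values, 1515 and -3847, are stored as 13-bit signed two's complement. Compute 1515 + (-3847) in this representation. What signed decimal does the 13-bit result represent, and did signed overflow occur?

1515 → 0010111101011
-3847 → 1000011111001
  0010111101011
+ 1000011111001
= 1011011100100
Result 1011011100100: MSB = 1 → 5860 − 8192 = -2332.
Addends have opposite signs, so signed overflow cannot occur.

-2332; no overflow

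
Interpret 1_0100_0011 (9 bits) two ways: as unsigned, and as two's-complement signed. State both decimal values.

Unsigned: 101000011 = 323.
Signed: MSB=1 → 323 − 512 = -189.

unsigned = 323, signed = -189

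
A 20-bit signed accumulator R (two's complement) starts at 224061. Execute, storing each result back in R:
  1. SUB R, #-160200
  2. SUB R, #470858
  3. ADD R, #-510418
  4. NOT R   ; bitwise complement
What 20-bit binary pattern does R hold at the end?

Start: R = 224061 = 00110110101100111101.
R = 224061 − (-160200) = 384261 = 01011101110100000101
R = 384261 − 470858 = -86597 = 11101010110110111011
R = -86597 + (-510418) = -597015; wraps to 451561 = 01101110001111101001
R = NOT 01101110001111101001 = 10010001110000010110 = -451562

10010001110000010110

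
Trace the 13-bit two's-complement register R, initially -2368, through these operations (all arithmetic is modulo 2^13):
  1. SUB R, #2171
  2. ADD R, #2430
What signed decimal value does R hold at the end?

-2109

Start: R = -2368 = 1011011000000.
R = -2368 − 2171 = -4539; wraps to 3653 = 0111001000101
R = 3653 + 2430 = 6083; wraps to -2109 = 1011111000011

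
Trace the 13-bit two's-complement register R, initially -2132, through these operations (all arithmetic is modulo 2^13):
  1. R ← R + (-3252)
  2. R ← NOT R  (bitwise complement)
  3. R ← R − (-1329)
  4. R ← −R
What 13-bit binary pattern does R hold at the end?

0010111001000

Start: R = -2132 = 1011110101100.
R = -2132 + (-3252) = -5384; wraps to 2808 = 0101011111000
R = NOT 0101011111000 = 1010100000111 = -2809
R = -2809 − (-1329) = -1480 = 1101000111000
R = −(-1480) = 1480 = 0010111001000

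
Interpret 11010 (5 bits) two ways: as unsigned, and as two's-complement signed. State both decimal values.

Unsigned: 11010 = 26.
Signed: MSB=1 → 26 − 32 = -6.

unsigned = 26, signed = -6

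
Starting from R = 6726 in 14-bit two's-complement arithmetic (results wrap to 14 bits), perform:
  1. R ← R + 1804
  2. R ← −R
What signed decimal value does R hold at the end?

Start: R = 6726 = 01101001000110.
R = 6726 + 1804 = 8530; wraps to -7854 = 10000101010010
R = −(-7854) = 7854 = 01111010101110

7854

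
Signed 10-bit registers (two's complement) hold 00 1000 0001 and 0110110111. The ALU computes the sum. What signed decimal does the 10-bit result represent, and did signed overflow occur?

00 1000 0001 → 0010000001 = 129 (signed)
0110110111 = 439 (signed)
  0010000001
+ 0110110111
= 1000111000
Result 1000111000: MSB = 1 → 568 − 1024 = -456.
Both addends are non-negative but the stored result is negative: signed overflow. The true value 129 + 439 = 568 lies outside [-512, 511].

-456; overflow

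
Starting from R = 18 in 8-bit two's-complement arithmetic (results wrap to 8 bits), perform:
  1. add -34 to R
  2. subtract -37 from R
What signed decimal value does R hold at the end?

21

Start: R = 18 = 00010010.
R = 18 + (-34) = -16 = 11110000
R = -16 − (-37) = 21 = 00010101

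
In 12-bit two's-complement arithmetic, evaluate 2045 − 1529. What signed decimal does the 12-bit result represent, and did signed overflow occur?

516; no overflow

2045 → 011111111101
1529 → 010111111001
Subtract via negate-and-add: invert 010111111001 + 1 = 101000000111 (i.e. -1529).
  011111111101
+ 101000000111
= 001000000100  (discard carry-out 1)
Result 001000000100: MSB = 0 → value 516.
Addends (after negating the subtrahend) have opposite signs, so signed overflow cannot occur.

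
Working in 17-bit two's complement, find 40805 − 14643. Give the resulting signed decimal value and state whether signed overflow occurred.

40805 → 01001111101100101
14643 → 00011100100110011
Subtract via negate-and-add: invert 00011100100110011 + 1 = 11100011011001101 (i.e. -14643).
  01001111101100101
+ 11100011011001101
= 00110011000110010  (discard carry-out 1)
Result 00110011000110010: MSB = 0 → value 26162.
Addends (after negating the subtrahend) have opposite signs, so signed overflow cannot occur.

26162; no overflow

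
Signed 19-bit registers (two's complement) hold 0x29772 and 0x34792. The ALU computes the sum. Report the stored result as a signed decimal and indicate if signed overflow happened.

0x29772 = 0101001011101110010 = 169842 (signed)
0x34792 = 0110100011110010010 = 214930 (signed)
  0101001011101110010
+ 0110100011110010010
= 1011101111100000100
Result 1011101111100000100: MSB = 1 → 384772 − 524288 = -139516.
Both addends are non-negative but the stored result is negative: signed overflow. The true value 169842 + 214930 = 384772 lies outside [-262144, 262143].

-139516; overflow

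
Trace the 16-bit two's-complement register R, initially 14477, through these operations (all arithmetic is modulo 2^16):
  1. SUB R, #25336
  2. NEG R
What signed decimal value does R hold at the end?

10859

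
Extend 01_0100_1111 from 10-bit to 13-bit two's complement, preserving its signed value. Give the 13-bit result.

0000101001111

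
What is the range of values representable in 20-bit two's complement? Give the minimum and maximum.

Minimum: −2^19 = -524288.
Maximum: 2^19 − 1 = 524287.

min = -524288, max = 524287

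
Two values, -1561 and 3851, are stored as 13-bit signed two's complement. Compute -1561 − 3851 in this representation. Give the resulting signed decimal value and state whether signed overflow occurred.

-1561 → 1100111100111
3851 → 0111100001011
Subtract via negate-and-add: invert 0111100001011 + 1 = 1000011110101 (i.e. -3851).
  1100111100111
+ 1000011110101
= 0101011011100  (discard carry-out 1)
Result 0101011011100: MSB = 0 → value 2780.
Both addends (after negating the subtrahend) are negative but the stored result is non-negative: signed overflow. The true value -1561 − 3851 = -5412 lies outside [-4096, 4095].

2780; overflow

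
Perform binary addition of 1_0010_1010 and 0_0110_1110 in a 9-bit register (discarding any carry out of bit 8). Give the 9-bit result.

110011000

  100101010
+ 001101110
= 110011000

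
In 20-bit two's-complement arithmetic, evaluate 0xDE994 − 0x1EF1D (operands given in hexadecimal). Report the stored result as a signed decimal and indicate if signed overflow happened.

-263561; no overflow

0xDE994 = 11011110100110010100 = -136812 (signed)
0x1EF1D = 00011110111100011101 = 126749 (signed)
Subtract via negate-and-add: invert 00011110111100011101 + 1 = 11100001000011100011 (i.e. -126749).
  11011110100110010100
+ 11100001000011100011
= 10111111101001110111  (discard carry-out 1)
Result 10111111101001110111: MSB = 1 → 785015 − 1048576 = -263561.
Both addends (after negating the subtrahend) are negative and so is the stored result: no signed overflow.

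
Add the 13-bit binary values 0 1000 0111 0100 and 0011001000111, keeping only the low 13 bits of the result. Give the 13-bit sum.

0111010111011

  0100001110100
+ 0011001000111
= 0111010111011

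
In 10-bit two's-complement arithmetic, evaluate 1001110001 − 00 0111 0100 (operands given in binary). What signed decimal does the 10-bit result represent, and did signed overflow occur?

1001110001 = -399 (signed)
00 0111 0100 → 0001110100 = 116 (signed)
Subtract via negate-and-add: invert 0001110100 + 1 = 1110001100 (i.e. -116).
  1001110001
+ 1110001100
= 0111111101  (discard carry-out 1)
Result 0111111101: MSB = 0 → value 509.
Both addends (after negating the subtrahend) are negative but the stored result is non-negative: signed overflow. The true value -399 − 116 = -515 lies outside [-512, 511].

509; overflow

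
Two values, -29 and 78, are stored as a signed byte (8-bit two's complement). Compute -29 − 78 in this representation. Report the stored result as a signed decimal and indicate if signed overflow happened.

-29 → 11100011
78 → 01001110
Subtract via negate-and-add: invert 01001110 + 1 = 10110010 (i.e. -78).
  11100011
+ 10110010
= 10010101  (discard carry-out 1)
Result 10010101: MSB = 1 → 149 − 256 = -107.
Both addends (after negating the subtrahend) are negative and so is the stored result: no signed overflow.

-107; no overflow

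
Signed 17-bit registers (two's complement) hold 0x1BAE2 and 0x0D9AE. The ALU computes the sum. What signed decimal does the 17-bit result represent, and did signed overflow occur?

38032; no overflow

0x1BAE2 = 11011101011100010 = -17694 (signed)
0x0D9AE = 01101100110101110 = 55726 (signed)
  11011101011100010
+ 01101100110101110
= 01001010010010000  (discard carry-out 1)
Result 01001010010010000: MSB = 0 → value 38032.
Addends have opposite signs, so signed overflow cannot occur.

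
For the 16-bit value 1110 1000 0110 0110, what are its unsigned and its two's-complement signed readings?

Unsigned: 1110100001100110 = 59494.
Signed: MSB=1 → 59494 − 65536 = -6042.

unsigned = 59494, signed = -6042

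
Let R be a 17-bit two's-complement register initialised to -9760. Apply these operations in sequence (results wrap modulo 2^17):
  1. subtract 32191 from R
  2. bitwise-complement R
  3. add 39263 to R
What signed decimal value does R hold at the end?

-49859

Start: R = -9760 = 11101100111100000.
R = -9760 − 32191 = -41951 = 10101110000100001
R = NOT 10101110000100001 = 01010001111011110 = 41950
R = 41950 + 39263 = 81213; wraps to -49859 = 10011110100111101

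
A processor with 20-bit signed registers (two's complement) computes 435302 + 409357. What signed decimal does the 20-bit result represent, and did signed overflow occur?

435302 → 01101010010001100110
409357 → 01100011111100001101
  01101010010001100110
+ 01100011111100001101
= 11001110001101110011
Result 11001110001101110011: MSB = 1 → 844659 − 1048576 = -203917.
Both addends are non-negative but the stored result is negative: signed overflow. The true value 435302 + 409357 = 844659 lies outside [-524288, 524287].

-203917; overflow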